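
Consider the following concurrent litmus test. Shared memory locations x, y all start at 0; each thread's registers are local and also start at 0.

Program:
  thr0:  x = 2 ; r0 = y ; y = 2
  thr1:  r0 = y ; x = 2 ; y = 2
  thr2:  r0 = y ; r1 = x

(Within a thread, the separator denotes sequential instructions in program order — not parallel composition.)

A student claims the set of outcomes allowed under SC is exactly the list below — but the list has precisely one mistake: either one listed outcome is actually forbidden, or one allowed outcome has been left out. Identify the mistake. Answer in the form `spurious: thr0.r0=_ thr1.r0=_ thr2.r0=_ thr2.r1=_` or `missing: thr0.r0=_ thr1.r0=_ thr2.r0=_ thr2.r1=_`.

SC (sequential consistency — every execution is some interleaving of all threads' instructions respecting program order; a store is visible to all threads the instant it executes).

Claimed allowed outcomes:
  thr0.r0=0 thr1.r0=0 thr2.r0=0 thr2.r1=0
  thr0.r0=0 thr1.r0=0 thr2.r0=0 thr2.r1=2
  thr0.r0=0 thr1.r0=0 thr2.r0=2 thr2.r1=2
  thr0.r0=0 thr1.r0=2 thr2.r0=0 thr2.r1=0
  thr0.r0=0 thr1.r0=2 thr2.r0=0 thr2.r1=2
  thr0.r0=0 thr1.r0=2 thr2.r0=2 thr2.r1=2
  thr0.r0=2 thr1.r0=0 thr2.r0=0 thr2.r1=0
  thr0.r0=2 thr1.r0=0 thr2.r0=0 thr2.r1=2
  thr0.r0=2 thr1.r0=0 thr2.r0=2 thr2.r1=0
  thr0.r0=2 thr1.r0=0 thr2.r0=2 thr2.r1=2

spurious: thr0.r0=2 thr1.r0=0 thr2.r0=2 thr2.r1=0

outcome vector order: (thr0.r0,thr1.r0,thr2.r0,thr2.r1)
SC: 9 outcomes — {(0,0,0,0); (0,0,0,2); (0,0,2,2); (0,2,0,0); (0,2,0,2); (0,2,2,2); (2,0,0,0); (2,0,0,2); (2,0,2,2)}
claimed∖SC = {(2,0,2,0)}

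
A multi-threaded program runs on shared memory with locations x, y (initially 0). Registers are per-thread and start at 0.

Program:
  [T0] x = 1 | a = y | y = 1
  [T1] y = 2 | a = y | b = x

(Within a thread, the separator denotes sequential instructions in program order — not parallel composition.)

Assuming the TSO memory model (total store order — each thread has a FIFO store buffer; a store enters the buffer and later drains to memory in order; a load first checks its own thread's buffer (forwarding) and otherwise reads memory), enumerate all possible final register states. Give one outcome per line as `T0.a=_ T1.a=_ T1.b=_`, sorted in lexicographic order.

T0.a=0 T1.a=1 T1.b=1
T0.a=0 T1.a=2 T1.b=0
T0.a=0 T1.a=2 T1.b=1
T0.a=2 T1.a=1 T1.b=1
T0.a=2 T1.a=2 T1.b=0
T0.a=2 T1.a=2 T1.b=1

outcome vector order: (T0.a,T1.a,T1.b)
|TSO outcomes| = 6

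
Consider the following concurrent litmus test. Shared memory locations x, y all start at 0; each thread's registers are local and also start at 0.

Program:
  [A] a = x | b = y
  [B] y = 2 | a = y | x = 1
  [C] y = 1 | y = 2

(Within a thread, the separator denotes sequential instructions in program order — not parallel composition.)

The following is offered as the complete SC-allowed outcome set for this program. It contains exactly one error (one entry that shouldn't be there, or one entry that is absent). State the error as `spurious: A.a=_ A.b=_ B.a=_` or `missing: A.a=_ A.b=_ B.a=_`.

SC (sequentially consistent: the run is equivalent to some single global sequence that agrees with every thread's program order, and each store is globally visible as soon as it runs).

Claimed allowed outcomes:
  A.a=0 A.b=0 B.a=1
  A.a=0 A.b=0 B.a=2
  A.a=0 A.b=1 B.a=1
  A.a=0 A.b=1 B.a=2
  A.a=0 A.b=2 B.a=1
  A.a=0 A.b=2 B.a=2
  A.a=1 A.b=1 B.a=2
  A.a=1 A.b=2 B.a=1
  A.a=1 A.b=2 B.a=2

missing: A.a=1 A.b=1 B.a=1

outcome vector order: (A.a,A.b,B.a)
[SC] allowed = {001, 002, 011, 012, 021, 022, 111, 112, 121, 122}
SC∖claimed = {111}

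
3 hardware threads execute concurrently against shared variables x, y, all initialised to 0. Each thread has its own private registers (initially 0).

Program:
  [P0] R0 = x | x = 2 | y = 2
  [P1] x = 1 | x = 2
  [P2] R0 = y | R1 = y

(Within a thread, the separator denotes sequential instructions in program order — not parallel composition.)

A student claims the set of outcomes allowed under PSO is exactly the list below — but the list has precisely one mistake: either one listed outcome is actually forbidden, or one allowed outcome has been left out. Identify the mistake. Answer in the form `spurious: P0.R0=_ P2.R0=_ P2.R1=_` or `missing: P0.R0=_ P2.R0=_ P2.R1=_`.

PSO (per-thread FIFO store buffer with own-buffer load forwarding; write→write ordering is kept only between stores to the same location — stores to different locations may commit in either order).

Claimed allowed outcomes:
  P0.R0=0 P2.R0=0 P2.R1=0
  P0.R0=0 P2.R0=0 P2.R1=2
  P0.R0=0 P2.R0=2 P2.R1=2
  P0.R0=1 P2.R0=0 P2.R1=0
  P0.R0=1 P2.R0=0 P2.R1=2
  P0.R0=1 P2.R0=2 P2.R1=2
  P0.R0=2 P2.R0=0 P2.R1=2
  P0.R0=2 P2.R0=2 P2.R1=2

outcome vector order: (P0.R0,P2.R0,P2.R1)
PSO (9): (0,0,0), (0,0,2), (0,2,2), (1,0,0), (1,0,2), (1,2,2), (2,0,0), (2,0,2), (2,2,2)
PSO∖claimed = {(2,0,0)}

missing: P0.R0=2 P2.R0=0 P2.R1=0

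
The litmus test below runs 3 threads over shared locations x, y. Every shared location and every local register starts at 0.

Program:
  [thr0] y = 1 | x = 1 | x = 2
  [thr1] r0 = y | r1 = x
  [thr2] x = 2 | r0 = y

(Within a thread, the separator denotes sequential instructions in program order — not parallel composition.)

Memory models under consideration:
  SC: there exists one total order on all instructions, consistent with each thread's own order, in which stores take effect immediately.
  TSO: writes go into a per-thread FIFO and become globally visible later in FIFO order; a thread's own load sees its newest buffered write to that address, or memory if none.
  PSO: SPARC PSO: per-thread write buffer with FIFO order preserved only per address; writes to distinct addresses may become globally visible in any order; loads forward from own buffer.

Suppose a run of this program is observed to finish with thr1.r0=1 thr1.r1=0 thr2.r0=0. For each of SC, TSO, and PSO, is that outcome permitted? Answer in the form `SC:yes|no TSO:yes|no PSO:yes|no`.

SC:no TSO:yes PSO:yes

outcome vector order: (thr1.r0,thr1.r1,thr2.r0)
[SC] allowed = {<0 0 0>; <0 0 1>; <0 1 0>; <0 1 1>; <0 2 0>; <0 2 1>; <1 0 1>; <1 1 0>; <1 1 1>; <1 2 0>; <1 2 1>}
[TSO] allowed = {<0 0 0>; <0 0 1>; <0 1 0>; <0 1 1>; <0 2 0>; <0 2 1>; <1 0 0>; <1 0 1>; <1 1 0>; <1 1 1>; <1 2 0>; <1 2 1>}
[PSO] allowed = {<0 0 0>; <0 0 1>; <0 1 0>; <0 1 1>; <0 2 0>; <0 2 1>; <1 0 0>; <1 0 1>; <1 1 0>; <1 1 1>; <1 2 0>; <1 2 1>}
target <1 0 0> ∈ {TSO,PSO}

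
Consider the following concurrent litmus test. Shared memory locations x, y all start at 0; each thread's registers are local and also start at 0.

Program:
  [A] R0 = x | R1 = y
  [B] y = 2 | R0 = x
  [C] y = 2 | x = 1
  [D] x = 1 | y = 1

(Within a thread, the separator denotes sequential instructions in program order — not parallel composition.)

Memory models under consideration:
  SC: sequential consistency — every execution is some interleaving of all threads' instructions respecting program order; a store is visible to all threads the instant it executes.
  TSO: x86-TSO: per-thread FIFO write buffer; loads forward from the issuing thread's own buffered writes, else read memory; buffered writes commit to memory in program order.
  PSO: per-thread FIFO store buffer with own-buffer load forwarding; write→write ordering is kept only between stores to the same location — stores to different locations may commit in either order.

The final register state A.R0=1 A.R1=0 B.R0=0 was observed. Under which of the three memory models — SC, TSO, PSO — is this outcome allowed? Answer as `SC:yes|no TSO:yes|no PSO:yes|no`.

SC:no TSO:yes PSO:yes

outcome vector order: (A.R0,A.R1,B.R0)
[SC] allowed = {000, 001, 010, 011, 020, 021, 101, 110, 111, 120, 121}
[TSO] allowed = {000, 001, 010, 011, 020, 021, 100, 101, 110, 111, 120, 121}
[PSO] allowed = {000, 001, 010, 011, 020, 021, 100, 101, 110, 111, 120, 121}
target 100 ∈ {TSO,PSO}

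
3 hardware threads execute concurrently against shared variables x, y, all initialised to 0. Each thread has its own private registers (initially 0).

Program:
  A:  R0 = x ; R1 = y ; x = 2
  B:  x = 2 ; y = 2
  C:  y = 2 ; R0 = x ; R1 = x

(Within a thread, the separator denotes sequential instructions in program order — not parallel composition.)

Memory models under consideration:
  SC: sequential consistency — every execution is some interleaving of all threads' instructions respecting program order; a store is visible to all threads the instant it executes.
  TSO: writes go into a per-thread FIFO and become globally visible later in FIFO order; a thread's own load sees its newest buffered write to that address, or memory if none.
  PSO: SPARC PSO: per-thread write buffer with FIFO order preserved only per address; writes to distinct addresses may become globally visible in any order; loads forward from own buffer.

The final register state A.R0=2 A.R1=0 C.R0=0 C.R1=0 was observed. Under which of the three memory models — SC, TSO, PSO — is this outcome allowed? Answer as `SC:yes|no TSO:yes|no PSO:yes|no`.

SC:no TSO:yes PSO:yes

outcome vector order: (A.R0,A.R1,C.R0,C.R1)
under SC → 0/0/0/0; 0/0/0/2; 0/0/2/2; 0/2/0/0; 0/2/0/2; 0/2/2/2; 2/0/2/2; 2/2/0/0; 2/2/0/2; 2/2/2/2
under TSO → 0/0/0/0; 0/0/0/2; 0/0/2/2; 0/2/0/0; 0/2/0/2; 0/2/2/2; 2/0/0/0; 2/0/0/2; 2/0/2/2; 2/2/0/0; 2/2/0/2; 2/2/2/2
under PSO → 0/0/0/0; 0/0/0/2; 0/0/2/2; 0/2/0/0; 0/2/0/2; 0/2/2/2; 2/0/0/0; 2/0/0/2; 2/0/2/2; 2/2/0/0; 2/2/0/2; 2/2/2/2
target 2/0/0/0 ∈ {TSO,PSO}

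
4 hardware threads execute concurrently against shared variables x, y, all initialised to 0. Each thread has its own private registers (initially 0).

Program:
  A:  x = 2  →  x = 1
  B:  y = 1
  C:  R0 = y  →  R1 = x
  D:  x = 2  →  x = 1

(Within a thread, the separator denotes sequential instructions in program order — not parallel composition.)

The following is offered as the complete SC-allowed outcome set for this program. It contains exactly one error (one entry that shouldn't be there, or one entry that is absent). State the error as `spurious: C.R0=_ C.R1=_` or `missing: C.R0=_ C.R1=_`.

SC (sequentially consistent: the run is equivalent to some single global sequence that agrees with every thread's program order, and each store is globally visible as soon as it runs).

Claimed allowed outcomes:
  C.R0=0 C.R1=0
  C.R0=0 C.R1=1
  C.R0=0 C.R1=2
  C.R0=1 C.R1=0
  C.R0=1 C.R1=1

missing: C.R0=1 C.R1=2

outcome vector order: (C.R0,C.R1)
under SC → 0/0, 0/1, 0/2, 1/0, 1/1, 1/2
SC∖claimed = {1/2}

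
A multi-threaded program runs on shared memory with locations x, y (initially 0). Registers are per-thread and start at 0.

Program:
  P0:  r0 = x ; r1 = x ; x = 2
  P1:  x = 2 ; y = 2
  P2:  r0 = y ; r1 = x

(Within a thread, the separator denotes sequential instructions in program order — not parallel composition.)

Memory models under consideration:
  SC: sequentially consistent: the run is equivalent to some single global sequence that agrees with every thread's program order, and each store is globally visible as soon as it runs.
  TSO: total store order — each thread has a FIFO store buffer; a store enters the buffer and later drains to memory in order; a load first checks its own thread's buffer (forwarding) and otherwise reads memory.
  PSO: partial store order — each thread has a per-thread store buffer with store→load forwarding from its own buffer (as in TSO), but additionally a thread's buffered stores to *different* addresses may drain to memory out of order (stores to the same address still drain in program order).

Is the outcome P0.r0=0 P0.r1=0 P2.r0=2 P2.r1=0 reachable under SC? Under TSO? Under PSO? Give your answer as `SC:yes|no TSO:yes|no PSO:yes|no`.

SC:no TSO:no PSO:yes

outcome vector order: (P0.r0,P0.r1,P2.r0,P2.r1)
[SC] allowed = {0000 0002 0022 0200 0202 0222 2200 2202 2222}
[TSO] allowed = {0000 0002 0022 0200 0202 0222 2200 2202 2222}
[PSO] allowed = {0000 0002 0020 0022 0200 0202 0220 0222 2200 2202 2220 2222}
target 0020 ∈ {PSO}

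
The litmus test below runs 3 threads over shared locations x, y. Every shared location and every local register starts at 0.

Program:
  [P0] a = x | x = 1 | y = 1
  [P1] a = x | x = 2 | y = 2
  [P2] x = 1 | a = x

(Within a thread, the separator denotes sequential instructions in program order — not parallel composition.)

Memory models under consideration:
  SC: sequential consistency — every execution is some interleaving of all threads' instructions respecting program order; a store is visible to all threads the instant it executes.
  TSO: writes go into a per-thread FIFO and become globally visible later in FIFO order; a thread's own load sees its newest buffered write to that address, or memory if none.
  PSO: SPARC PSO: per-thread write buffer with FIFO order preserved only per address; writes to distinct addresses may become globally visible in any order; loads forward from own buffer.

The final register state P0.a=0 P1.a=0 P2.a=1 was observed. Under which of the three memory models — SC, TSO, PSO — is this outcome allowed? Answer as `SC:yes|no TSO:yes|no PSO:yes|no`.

outcome vector order: (P0.a,P1.a,P2.a)
under SC → 001, 002, 011, 012, 101, 102, 111, 112, 201, 202, 211, 212
under TSO → 001, 002, 011, 012, 101, 102, 111, 112, 201, 202, 211, 212
under PSO → 001, 002, 011, 012, 101, 102, 111, 112, 201, 202, 211, 212
target 001 ∈ {SC,TSO,PSO}

SC:yes TSO:yes PSO:yes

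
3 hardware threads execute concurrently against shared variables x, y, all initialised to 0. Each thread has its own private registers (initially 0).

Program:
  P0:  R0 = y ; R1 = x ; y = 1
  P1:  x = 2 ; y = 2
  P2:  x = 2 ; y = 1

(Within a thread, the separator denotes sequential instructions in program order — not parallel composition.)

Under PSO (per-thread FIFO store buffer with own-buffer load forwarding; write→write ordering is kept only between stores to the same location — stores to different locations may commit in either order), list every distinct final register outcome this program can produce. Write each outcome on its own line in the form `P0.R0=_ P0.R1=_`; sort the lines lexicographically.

P0.R0=0 P0.R1=0
P0.R0=0 P0.R1=2
P0.R0=1 P0.R1=0
P0.R0=1 P0.R1=2
P0.R0=2 P0.R1=0
P0.R0=2 P0.R1=2

outcome vector order: (P0.R0,P0.R1)
|PSO outcomes| = 6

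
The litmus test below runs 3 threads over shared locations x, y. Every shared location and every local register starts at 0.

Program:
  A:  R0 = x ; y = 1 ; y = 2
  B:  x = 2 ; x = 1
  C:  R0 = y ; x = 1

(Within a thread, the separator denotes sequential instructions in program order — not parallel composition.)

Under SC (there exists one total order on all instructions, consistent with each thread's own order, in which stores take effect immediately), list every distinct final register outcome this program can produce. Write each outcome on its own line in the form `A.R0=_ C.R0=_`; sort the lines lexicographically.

outcome vector order: (A.R0,C.R0)
|SC outcomes| = 9

A.R0=0 C.R0=0
A.R0=0 C.R0=1
A.R0=0 C.R0=2
A.R0=1 C.R0=0
A.R0=1 C.R0=1
A.R0=1 C.R0=2
A.R0=2 C.R0=0
A.R0=2 C.R0=1
A.R0=2 C.R0=2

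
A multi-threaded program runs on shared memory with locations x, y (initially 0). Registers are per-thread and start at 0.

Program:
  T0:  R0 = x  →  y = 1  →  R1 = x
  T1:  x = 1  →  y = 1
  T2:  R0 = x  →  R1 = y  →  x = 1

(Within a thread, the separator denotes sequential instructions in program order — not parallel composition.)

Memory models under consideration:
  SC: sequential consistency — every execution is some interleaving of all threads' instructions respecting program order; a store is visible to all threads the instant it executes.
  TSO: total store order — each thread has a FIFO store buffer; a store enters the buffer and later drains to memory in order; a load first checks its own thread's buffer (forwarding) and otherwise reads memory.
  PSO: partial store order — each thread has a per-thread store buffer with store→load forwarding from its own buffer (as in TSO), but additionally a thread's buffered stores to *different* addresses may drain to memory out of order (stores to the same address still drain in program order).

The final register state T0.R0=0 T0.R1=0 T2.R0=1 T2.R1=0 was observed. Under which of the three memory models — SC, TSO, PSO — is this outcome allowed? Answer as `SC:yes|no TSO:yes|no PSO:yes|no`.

SC:no TSO:yes PSO:yes

outcome vector order: (T0.R0,T0.R1,T2.R0,T2.R1)
SC (11): <0 0 0 0>, <0 0 0 1>, <0 0 1 1>, <0 1 0 0>, <0 1 0 1>, <0 1 1 0>, <0 1 1 1>, <1 1 0 0>, <1 1 0 1>, <1 1 1 0>, <1 1 1 1>
TSO (12): <0 0 0 0>, <0 0 0 1>, <0 0 1 0>, <0 0 1 1>, <0 1 0 0>, <0 1 0 1>, <0 1 1 0>, <0 1 1 1>, <1 1 0 0>, <1 1 0 1>, <1 1 1 0>, <1 1 1 1>
PSO (12): <0 0 0 0>, <0 0 0 1>, <0 0 1 0>, <0 0 1 1>, <0 1 0 0>, <0 1 0 1>, <0 1 1 0>, <0 1 1 1>, <1 1 0 0>, <1 1 0 1>, <1 1 1 0>, <1 1 1 1>
target <0 0 1 0> ∈ {TSO,PSO}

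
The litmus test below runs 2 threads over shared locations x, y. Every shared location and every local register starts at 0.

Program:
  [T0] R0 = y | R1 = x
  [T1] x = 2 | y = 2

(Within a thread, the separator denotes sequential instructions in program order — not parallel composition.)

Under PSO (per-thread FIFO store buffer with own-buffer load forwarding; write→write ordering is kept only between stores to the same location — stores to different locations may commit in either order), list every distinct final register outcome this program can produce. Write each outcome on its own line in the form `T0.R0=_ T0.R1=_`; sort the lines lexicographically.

T0.R0=0 T0.R1=0
T0.R0=0 T0.R1=2
T0.R0=2 T0.R1=0
T0.R0=2 T0.R1=2

outcome vector order: (T0.R0,T0.R1)
|PSO outcomes| = 4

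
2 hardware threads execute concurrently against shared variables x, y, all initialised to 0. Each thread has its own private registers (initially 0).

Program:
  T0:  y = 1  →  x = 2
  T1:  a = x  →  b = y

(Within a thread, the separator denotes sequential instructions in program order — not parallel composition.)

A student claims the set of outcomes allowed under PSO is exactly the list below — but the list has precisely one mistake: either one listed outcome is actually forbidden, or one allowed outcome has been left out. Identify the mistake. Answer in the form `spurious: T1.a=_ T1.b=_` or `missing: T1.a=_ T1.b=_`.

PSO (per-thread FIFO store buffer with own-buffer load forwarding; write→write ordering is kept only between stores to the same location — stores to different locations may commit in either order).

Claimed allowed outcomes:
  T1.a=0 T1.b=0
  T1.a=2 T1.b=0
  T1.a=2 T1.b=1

outcome vector order: (T1.a,T1.b)
[PSO] allowed = {0/0; 0/1; 2/0; 2/1}
PSO∖claimed = {0/1}

missing: T1.a=0 T1.b=1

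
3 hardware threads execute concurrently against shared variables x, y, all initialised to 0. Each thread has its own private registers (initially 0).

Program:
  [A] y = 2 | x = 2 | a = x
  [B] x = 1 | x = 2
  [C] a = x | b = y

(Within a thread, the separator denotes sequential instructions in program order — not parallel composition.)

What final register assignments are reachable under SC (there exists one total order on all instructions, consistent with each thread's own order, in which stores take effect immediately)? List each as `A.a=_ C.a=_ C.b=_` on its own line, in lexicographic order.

A.a=1 C.a=0 C.b=0
A.a=1 C.a=0 C.b=2
A.a=1 C.a=1 C.b=2
A.a=1 C.a=2 C.b=2
A.a=2 C.a=0 C.b=0
A.a=2 C.a=0 C.b=2
A.a=2 C.a=1 C.b=0
A.a=2 C.a=1 C.b=2
A.a=2 C.a=2 C.b=0
A.a=2 C.a=2 C.b=2

outcome vector order: (A.a,C.a,C.b)
|SC outcomes| = 10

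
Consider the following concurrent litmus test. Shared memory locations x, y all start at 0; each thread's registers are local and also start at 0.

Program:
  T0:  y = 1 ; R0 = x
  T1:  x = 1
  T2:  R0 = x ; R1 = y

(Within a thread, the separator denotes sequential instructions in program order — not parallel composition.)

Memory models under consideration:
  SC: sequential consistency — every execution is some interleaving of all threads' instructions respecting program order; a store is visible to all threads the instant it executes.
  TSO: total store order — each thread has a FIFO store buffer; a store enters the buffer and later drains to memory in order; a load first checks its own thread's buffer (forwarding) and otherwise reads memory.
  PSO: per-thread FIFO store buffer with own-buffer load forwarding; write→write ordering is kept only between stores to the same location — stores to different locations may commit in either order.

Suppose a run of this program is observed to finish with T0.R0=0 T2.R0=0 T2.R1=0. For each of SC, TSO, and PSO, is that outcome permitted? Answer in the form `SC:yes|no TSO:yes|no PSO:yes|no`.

SC:yes TSO:yes PSO:yes

outcome vector order: (T0.R0,T2.R0,T2.R1)
SC (7): 0/0/0, 0/0/1, 0/1/1, 1/0/0, 1/0/1, 1/1/0, 1/1/1
TSO (8): 0/0/0, 0/0/1, 0/1/0, 0/1/1, 1/0/0, 1/0/1, 1/1/0, 1/1/1
PSO (8): 0/0/0, 0/0/1, 0/1/0, 0/1/1, 1/0/0, 1/0/1, 1/1/0, 1/1/1
target 0/0/0 ∈ {SC,TSO,PSO}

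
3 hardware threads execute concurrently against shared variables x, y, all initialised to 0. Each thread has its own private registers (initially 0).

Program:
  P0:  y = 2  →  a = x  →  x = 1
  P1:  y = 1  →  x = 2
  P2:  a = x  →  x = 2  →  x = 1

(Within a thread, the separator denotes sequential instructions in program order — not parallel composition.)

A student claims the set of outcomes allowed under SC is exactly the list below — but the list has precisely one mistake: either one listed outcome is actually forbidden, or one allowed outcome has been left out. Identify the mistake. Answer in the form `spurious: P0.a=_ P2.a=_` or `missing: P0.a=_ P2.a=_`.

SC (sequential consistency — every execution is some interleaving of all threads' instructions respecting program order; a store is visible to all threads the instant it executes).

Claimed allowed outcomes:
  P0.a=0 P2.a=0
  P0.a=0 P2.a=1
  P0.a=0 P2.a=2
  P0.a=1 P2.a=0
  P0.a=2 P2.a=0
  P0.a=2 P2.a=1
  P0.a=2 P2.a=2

outcome vector order: (P0.a,P2.a)
[SC] allowed = {0/0; 0/1; 0/2; 1/0; 1/2; 2/0; 2/1; 2/2}
SC∖claimed = {1/2}

missing: P0.a=1 P2.a=2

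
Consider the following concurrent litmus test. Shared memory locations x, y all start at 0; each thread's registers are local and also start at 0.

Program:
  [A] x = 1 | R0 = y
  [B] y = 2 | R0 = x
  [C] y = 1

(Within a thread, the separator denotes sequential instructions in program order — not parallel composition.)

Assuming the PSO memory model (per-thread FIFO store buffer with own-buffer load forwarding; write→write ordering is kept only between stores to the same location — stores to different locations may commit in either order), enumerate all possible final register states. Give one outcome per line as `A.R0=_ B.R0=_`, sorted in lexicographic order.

A.R0=0 B.R0=0
A.R0=0 B.R0=1
A.R0=1 B.R0=0
A.R0=1 B.R0=1
A.R0=2 B.R0=0
A.R0=2 B.R0=1

outcome vector order: (A.R0,B.R0)
|PSO outcomes| = 6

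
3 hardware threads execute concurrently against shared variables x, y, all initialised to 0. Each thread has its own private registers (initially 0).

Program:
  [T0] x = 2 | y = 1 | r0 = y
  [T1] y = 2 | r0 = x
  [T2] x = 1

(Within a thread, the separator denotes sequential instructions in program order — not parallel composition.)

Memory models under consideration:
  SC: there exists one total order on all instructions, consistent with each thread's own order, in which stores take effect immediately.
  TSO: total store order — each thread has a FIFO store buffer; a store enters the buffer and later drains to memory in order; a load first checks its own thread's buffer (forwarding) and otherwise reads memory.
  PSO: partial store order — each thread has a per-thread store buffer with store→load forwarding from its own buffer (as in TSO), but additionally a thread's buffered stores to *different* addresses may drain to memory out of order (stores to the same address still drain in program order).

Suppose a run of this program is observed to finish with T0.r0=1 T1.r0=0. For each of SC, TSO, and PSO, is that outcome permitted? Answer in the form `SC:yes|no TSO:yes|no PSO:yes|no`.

outcome vector order: (T0.r0,T1.r0)
[SC] allowed = {(1,0), (1,1), (1,2), (2,1), (2,2)}
[TSO] allowed = {(1,0), (1,1), (1,2), (2,0), (2,1), (2,2)}
[PSO] allowed = {(1,0), (1,1), (1,2), (2,0), (2,1), (2,2)}
target (1,0) ∈ {SC,TSO,PSO}

SC:yes TSO:yes PSO:yes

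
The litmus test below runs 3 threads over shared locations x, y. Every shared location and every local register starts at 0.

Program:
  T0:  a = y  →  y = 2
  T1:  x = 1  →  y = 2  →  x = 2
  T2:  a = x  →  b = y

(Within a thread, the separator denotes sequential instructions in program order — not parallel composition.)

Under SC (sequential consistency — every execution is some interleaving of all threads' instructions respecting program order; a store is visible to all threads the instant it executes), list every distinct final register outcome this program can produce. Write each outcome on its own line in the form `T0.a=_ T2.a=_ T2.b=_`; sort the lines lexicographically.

T0.a=0 T2.a=0 T2.b=0
T0.a=0 T2.a=0 T2.b=2
T0.a=0 T2.a=1 T2.b=0
T0.a=0 T2.a=1 T2.b=2
T0.a=0 T2.a=2 T2.b=2
T0.a=2 T2.a=0 T2.b=0
T0.a=2 T2.a=0 T2.b=2
T0.a=2 T2.a=1 T2.b=0
T0.a=2 T2.a=1 T2.b=2
T0.a=2 T2.a=2 T2.b=2

outcome vector order: (T0.a,T2.a,T2.b)
|SC outcomes| = 10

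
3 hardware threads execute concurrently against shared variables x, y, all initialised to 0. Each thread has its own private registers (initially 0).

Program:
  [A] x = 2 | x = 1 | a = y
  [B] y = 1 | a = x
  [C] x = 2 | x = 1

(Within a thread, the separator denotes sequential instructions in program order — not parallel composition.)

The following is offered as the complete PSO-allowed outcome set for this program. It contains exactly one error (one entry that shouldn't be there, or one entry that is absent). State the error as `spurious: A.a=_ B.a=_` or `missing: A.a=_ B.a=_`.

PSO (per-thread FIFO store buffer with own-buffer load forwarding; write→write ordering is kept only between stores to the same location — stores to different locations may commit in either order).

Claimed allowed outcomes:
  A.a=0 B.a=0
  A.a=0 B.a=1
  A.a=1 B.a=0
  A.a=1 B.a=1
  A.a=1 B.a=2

outcome vector order: (A.a,B.a)
[PSO] allowed = {0/0; 0/1; 0/2; 1/0; 1/1; 1/2}
PSO∖claimed = {0/2}

missing: A.a=0 B.a=2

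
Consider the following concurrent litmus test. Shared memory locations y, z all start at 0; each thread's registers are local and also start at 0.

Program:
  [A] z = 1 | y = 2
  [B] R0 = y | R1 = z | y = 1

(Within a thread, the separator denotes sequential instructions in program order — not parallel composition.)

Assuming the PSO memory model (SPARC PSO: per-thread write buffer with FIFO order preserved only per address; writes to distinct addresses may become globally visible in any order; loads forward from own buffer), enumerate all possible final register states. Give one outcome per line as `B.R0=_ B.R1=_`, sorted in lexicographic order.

B.R0=0 B.R1=0
B.R0=0 B.R1=1
B.R0=2 B.R1=0
B.R0=2 B.R1=1

outcome vector order: (B.R0,B.R1)
|PSO outcomes| = 4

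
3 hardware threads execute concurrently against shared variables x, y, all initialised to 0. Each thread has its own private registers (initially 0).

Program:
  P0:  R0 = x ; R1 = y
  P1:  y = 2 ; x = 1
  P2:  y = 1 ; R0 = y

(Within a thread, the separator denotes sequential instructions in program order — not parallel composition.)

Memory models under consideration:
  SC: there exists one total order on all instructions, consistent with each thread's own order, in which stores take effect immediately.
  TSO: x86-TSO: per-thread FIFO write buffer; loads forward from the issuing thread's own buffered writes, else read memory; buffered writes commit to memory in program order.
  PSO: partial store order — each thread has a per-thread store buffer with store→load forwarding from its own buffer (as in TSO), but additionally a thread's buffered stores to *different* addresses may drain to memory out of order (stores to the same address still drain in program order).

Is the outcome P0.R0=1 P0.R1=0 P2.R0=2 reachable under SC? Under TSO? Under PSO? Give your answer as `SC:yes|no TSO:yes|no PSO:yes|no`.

outcome vector order: (P0.R0,P0.R1,P2.R0)
SC (9): (0,0,1); (0,0,2); (0,1,1); (0,1,2); (0,2,1); (0,2,2); (1,1,1); (1,2,1); (1,2,2)
TSO (9): (0,0,1); (0,0,2); (0,1,1); (0,1,2); (0,2,1); (0,2,2); (1,1,1); (1,2,1); (1,2,2)
PSO (12): (0,0,1); (0,0,2); (0,1,1); (0,1,2); (0,2,1); (0,2,2); (1,0,1); (1,0,2); (1,1,1); (1,1,2); (1,2,1); (1,2,2)
target (1,0,2) ∈ {PSO}

SC:no TSO:no PSO:yes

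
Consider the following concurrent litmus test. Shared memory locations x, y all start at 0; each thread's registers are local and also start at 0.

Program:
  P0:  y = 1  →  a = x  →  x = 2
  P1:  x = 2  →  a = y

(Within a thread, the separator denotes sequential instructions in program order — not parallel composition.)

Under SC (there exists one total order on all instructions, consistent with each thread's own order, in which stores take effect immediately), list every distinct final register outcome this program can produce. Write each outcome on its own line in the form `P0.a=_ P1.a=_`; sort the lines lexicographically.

outcome vector order: (P0.a,P1.a)
|SC outcomes| = 3

P0.a=0 P1.a=1
P0.a=2 P1.a=0
P0.a=2 P1.a=1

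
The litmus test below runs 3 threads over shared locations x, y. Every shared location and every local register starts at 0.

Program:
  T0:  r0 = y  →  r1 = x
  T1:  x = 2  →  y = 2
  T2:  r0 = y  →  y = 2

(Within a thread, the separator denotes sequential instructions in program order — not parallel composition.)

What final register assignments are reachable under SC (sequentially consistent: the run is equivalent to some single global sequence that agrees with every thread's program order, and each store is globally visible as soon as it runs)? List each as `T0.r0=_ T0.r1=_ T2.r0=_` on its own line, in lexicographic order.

T0.r0=0 T0.r1=0 T2.r0=0
T0.r0=0 T0.r1=0 T2.r0=2
T0.r0=0 T0.r1=2 T2.r0=0
T0.r0=0 T0.r1=2 T2.r0=2
T0.r0=2 T0.r1=0 T2.r0=0
T0.r0=2 T0.r1=2 T2.r0=0
T0.r0=2 T0.r1=2 T2.r0=2

outcome vector order: (T0.r0,T0.r1,T2.r0)
|SC outcomes| = 7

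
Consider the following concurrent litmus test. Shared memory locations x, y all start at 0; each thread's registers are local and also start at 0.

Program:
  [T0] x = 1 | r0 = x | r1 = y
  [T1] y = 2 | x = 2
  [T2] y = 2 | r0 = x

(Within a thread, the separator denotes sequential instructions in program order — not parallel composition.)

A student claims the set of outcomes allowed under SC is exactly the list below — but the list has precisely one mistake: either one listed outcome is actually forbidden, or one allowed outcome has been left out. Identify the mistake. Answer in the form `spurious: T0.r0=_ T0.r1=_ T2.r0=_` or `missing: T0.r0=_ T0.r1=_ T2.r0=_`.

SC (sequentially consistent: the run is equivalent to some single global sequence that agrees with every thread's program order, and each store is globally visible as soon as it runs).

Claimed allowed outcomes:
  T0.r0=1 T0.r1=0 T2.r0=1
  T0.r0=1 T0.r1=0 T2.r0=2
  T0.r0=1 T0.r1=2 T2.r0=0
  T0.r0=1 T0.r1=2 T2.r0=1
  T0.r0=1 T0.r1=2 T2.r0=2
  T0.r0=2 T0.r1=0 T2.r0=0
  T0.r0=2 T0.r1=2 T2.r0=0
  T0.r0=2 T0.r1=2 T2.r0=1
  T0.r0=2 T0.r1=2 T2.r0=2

spurious: T0.r0=2 T0.r1=0 T2.r0=0

outcome vector order: (T0.r0,T0.r1,T2.r0)
SC (8): 101; 102; 120; 121; 122; 220; 221; 222
claimed∖SC = {200}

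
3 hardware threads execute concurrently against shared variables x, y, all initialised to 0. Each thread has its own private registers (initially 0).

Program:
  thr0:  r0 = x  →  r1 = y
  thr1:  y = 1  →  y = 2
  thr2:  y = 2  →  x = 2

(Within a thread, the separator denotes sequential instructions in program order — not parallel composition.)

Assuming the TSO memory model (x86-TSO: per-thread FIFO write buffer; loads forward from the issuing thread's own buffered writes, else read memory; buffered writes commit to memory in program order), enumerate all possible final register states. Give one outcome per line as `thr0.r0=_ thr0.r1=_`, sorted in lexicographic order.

thr0.r0=0 thr0.r1=0
thr0.r0=0 thr0.r1=1
thr0.r0=0 thr0.r1=2
thr0.r0=2 thr0.r1=1
thr0.r0=2 thr0.r1=2

outcome vector order: (thr0.r0,thr0.r1)
|TSO outcomes| = 5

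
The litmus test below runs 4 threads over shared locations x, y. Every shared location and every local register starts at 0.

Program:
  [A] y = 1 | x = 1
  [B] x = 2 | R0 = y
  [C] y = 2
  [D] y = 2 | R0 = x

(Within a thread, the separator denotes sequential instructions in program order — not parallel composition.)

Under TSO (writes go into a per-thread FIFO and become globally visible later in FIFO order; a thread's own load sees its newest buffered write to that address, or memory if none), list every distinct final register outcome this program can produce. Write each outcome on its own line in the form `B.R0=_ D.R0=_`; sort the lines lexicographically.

B.R0=0 D.R0=0
B.R0=0 D.R0=1
B.R0=0 D.R0=2
B.R0=1 D.R0=0
B.R0=1 D.R0=1
B.R0=1 D.R0=2
B.R0=2 D.R0=0
B.R0=2 D.R0=1
B.R0=2 D.R0=2

outcome vector order: (B.R0,D.R0)
|TSO outcomes| = 9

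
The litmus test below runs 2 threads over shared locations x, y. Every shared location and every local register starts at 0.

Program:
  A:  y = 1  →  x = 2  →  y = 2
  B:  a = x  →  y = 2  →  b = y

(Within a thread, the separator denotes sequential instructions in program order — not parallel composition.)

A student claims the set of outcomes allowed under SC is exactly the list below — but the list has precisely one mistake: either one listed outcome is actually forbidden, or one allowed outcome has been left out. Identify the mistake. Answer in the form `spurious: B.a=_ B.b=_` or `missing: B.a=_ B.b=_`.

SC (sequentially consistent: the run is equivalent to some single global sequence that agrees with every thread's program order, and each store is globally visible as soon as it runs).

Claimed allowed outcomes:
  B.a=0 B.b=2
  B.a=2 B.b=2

outcome vector order: (B.a,B.b)
SC (3): (0,1), (0,2), (2,2)
SC∖claimed = {(0,1)}

missing: B.a=0 B.b=1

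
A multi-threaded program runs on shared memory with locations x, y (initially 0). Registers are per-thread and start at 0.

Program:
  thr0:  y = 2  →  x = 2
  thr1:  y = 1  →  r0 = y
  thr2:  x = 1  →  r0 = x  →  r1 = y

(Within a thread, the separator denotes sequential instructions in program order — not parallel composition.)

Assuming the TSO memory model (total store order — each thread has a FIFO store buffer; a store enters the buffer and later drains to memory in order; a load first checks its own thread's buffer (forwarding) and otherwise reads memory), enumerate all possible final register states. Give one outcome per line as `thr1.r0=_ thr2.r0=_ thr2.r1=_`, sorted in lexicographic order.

thr1.r0=1 thr2.r0=1 thr2.r1=0
thr1.r0=1 thr2.r0=1 thr2.r1=1
thr1.r0=1 thr2.r0=1 thr2.r1=2
thr1.r0=1 thr2.r0=2 thr2.r1=1
thr1.r0=1 thr2.r0=2 thr2.r1=2
thr1.r0=2 thr2.r0=1 thr2.r1=0
thr1.r0=2 thr2.r0=1 thr2.r1=1
thr1.r0=2 thr2.r0=1 thr2.r1=2
thr1.r0=2 thr2.r0=2 thr2.r1=2

outcome vector order: (thr1.r0,thr2.r0,thr2.r1)
|TSO outcomes| = 9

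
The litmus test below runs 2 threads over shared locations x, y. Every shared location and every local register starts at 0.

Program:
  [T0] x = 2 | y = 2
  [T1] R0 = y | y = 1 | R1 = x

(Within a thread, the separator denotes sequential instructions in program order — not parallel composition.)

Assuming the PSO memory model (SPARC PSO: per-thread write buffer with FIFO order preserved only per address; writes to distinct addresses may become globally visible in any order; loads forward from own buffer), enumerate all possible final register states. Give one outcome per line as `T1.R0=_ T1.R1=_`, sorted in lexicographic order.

T1.R0=0 T1.R1=0
T1.R0=0 T1.R1=2
T1.R0=2 T1.R1=0
T1.R0=2 T1.R1=2

outcome vector order: (T1.R0,T1.R1)
|PSO outcomes| = 4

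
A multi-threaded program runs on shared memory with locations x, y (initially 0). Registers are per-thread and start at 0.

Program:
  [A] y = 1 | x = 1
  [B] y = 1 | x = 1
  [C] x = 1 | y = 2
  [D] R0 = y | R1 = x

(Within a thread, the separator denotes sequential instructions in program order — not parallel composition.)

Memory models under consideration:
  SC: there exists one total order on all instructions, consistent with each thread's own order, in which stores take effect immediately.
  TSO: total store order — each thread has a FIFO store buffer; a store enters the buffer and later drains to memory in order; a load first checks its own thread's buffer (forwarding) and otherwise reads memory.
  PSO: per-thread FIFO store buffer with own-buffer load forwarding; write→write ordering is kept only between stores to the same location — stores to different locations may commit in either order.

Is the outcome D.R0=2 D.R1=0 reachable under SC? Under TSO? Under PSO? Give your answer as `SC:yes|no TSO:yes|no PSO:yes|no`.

SC:no TSO:no PSO:yes

outcome vector order: (D.R0,D.R1)
SC (5): 00 01 10 11 21
TSO (5): 00 01 10 11 21
PSO (6): 00 01 10 11 20 21
target 20 ∈ {PSO}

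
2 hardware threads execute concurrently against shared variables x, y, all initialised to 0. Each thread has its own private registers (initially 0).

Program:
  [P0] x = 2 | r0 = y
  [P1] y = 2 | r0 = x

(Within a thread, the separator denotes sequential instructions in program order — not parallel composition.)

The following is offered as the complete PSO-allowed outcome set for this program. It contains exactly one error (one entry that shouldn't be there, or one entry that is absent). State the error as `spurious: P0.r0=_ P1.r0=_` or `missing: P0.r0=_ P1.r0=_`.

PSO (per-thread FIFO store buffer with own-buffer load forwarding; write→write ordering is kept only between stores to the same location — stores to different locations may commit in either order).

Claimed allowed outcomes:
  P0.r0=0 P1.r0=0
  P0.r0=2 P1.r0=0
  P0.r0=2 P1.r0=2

outcome vector order: (P0.r0,P1.r0)
PSO: 4 outcomes — {<0 0>; <0 2>; <2 0>; <2 2>}
PSO∖claimed = {<0 2>}

missing: P0.r0=0 P1.r0=2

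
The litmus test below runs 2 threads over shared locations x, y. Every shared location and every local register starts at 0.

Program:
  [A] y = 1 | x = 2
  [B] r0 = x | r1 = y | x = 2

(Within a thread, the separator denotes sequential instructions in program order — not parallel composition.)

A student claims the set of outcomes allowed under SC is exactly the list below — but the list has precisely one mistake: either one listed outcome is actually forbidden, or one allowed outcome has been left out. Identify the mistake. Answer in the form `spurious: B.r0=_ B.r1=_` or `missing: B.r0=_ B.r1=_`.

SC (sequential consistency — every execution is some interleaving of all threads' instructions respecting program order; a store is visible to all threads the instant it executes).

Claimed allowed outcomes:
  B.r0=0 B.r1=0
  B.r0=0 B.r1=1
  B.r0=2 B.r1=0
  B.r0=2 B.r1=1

outcome vector order: (B.r0,B.r1)
SC: 3 outcomes — {<0 0>; <0 1>; <2 1>}
claimed∖SC = {<2 0>}

spurious: B.r0=2 B.r1=0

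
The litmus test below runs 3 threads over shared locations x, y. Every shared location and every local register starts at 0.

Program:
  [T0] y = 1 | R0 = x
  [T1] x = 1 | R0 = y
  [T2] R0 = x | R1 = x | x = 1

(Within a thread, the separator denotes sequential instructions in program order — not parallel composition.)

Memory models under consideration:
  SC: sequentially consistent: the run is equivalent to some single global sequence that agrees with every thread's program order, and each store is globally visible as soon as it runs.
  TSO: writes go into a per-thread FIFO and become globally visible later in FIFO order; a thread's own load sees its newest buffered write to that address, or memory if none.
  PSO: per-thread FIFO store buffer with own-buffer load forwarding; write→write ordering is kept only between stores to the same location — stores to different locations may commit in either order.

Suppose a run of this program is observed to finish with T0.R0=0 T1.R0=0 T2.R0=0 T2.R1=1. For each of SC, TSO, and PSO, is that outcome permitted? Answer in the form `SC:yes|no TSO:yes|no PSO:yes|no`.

outcome vector order: (T0.R0,T1.R0,T2.R0,T2.R1)
SC: 9 outcomes — {0100 0101 0111 1000 1001 1011 1100 1101 1111}
TSO: 12 outcomes — {0000 0001 0011 0100 0101 0111 1000 1001 1011 1100 1101 1111}
PSO: 12 outcomes — {0000 0001 0011 0100 0101 0111 1000 1001 1011 1100 1101 1111}
target 0001 ∈ {TSO,PSO}

SC:no TSO:yes PSO:yes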